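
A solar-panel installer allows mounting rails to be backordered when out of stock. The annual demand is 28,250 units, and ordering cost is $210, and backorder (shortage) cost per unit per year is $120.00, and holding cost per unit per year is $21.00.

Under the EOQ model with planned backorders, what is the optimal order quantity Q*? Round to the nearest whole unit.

815 units

Basic EOQ = √(2·28,250·210/21) = 751.665
Backorder adjustment √((H+b)/b) = √((21+120)/120) = 1.0840
Q* = 751.665 × 1.0840 ≈ 814.79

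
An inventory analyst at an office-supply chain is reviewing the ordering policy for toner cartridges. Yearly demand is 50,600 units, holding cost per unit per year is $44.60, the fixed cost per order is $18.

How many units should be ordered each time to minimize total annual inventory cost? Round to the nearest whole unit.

EOQ = √(2DS/H) = √(2 × 50,600 × 18 / 44.6)
    = √(40,843.05) ≈ 202.10

202 units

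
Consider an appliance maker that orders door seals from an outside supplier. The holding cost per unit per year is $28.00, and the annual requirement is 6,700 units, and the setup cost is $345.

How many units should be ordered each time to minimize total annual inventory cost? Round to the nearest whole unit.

Q* = √(2·D·S / H) = √(2·6,700·345 / 28) = √165,107.1 ≈ 406.33

406 units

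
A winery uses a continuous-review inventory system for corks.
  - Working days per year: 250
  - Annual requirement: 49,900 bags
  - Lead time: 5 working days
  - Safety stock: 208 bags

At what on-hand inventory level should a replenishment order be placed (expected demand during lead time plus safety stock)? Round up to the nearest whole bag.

Daily demand d = 49,900 / 250 = 199.600 bags/day
Demand during lead time = 199.600 × 5 = 998.00
Reorder point = 998.00 + 208 = 1,206.00 → round up

1,206 bags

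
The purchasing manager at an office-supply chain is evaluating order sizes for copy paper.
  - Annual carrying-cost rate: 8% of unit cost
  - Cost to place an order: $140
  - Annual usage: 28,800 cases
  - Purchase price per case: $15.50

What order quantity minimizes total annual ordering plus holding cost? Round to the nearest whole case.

2,550 cases

Carrying cost H = $15.5 × 8% = $1.2400/case/yr
Optimal lot size Q* = (2 × 28,800 × $140 / $1.24)^½ ≈ 2,550.14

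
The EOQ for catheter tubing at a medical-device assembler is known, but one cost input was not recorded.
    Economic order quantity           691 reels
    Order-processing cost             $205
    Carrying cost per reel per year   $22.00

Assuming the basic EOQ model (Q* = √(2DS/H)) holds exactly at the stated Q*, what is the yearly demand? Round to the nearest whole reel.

Since Q* = (2DS/H)^½, squaring gives Q*²·H = 2DS.
D = Q²H / (2S) = 691² × 22 / (2 × 205) = 25,620.93

25,621 reels per year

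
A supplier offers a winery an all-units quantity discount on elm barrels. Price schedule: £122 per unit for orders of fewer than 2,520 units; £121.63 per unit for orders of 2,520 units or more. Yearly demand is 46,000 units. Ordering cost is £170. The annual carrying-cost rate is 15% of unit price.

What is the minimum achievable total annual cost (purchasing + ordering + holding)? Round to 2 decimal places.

H₁ = 15%×£122 = £18.3000;  H₂ = 15%×£121.63 = £18.2445
EOQ₁ = √(2×46,000×170/18.3000) = 924.47  (< 2,520, feasible at tier 1)
EOQ₂ = √(2×46,000×170/18.2445) = 925.88  (< 2,520 → use Q = 2,520 at tier-2 price)
TC(tier 1 (EOQ₁), Q≈924.5) = £5,628,917.80
TC(tier 2, Q≈2,520.0) = £5,621,071.24
Minimum at tier 2: £5,621,071.24

£5,621,071.24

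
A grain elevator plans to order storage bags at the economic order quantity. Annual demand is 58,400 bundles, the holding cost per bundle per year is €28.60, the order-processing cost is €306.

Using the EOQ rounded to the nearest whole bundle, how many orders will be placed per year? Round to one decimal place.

52.2 orders per year

Q* = √(2·D·S / H) = √(2·58,400·306 / 28.6) = √1,249,678.3 ≈ 1,117.89 → Q = 1,118
Orders per year = D/Q = 58,400 / 1,118 = 52.236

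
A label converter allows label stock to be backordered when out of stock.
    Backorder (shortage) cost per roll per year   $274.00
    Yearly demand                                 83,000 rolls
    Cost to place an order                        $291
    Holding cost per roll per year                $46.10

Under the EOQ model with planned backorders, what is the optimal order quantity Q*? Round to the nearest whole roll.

1,106 rolls

Basic EOQ = √(2·83,000·291/46.1) = 1,023.647
Backorder adjustment √((H+b)/b) = √((46.1+274)/274) = 1.0809
Q* = 1,023.647 × 1.0809 ≈ 1,106.41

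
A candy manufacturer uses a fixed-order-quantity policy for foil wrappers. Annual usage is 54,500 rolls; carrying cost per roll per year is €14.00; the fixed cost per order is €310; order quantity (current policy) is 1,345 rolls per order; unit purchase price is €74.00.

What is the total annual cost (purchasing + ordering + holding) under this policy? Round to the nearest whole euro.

€4,054,976

Ordering: D/Q × S = 54,500/1,345 × €310 = €12,561.34
Holding:  Q/2 × H = 1,345/2 × €14 = €9,415.00
Purchase cost = D·C = 54,500 × 74 = €4,033,000.00
Total = €12,561.34 + €9,415.00 + €4,033,000.00 = €4,054,976.34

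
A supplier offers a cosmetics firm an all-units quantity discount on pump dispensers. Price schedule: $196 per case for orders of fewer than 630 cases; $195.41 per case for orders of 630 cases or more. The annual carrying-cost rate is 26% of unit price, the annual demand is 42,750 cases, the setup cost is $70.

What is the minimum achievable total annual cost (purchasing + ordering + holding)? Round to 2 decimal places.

$8,374,531.58

H₁ = 26%×$196 = $50.9600;  H₂ = 26%×$195.41 = $50.8066
EOQ₁ = √(2×42,750×70/50.9600) = 342.70  (< 630, feasible at tier 1)
EOQ₂ = √(2×42,750×70/50.8066) = 343.22  (< 630 → use Q = 630 at tier-2 price)
TC(tier 1 (EOQ₁), Q≈342.7) = $8,396,464.12
TC(tier 2, Q≈630.0) = $8,374,531.58
Minimum at tier 2: $8,374,531.58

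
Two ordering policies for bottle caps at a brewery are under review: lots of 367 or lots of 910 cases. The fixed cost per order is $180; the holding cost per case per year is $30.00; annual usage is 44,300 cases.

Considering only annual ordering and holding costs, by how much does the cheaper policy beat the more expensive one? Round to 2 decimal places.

TC(Q) = (D/Q)S + (Q/2)H
TC(367) = (44,300/367)×180 + (367/2)×30 = $27,232.52
TC(910) = (44,300/910)×180 + (910/2)×30 = $22,412.64
|ΔTC| = |$27,232.52 − $22,412.64| = $4,819.88

$4,819.88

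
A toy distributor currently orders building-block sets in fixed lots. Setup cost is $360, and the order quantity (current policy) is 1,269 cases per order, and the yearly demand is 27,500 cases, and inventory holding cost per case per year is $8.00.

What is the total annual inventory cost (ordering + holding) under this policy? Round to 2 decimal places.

$12,877.42

Ordering: D/Q × S = 27,500/1,269 × $360 = $7,801.42
Holding:  Q/2 × H = 1,269/2 × $8 = $5,076.00
Total = $7,801.42 + $5,076.00 = $12,877.42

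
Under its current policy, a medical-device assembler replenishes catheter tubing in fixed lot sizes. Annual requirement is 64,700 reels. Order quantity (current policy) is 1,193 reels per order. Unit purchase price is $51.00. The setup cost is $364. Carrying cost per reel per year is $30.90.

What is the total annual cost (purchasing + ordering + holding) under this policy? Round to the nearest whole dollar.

Ordering: D/Q × S = 64,700/1,193 × $364 = $19,740.82
Holding:  Q/2 × H = 1,193/2 × $30.9 = $18,431.85
Purchase cost = D·C = 64,700 × 51 = $3,299,700.00
Total = $19,740.82 + $18,431.85 + $3,299,700.00 = $3,337,872.67

$3,337,873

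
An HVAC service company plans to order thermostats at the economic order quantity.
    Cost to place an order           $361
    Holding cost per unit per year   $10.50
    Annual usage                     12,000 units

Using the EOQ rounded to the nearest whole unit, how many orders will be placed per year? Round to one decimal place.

13.2 orders per year

2DS/H = 2·12,000·361/10.5 = 825,142.86
EOQ = √825,142.86 ≈ 908.37 → Q = 908
Orders per year = D/Q = 12,000 / 908 = 13.216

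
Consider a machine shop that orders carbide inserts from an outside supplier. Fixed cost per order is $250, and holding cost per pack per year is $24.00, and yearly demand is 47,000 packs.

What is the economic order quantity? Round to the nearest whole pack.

990 packs

2DS/H = 2·47,000·250/24 = 979,166.67
EOQ = √979,166.67 ≈ 989.53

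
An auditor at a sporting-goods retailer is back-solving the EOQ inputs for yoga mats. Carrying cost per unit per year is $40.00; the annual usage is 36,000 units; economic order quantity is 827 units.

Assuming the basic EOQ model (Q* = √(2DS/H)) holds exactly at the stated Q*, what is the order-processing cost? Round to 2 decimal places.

From Q* = √(2DS/H) ⇒ Q*² = 2DS/H.
S = Q²H / (2D) = 827² × 40 / (2 × 36,000) = 379.9606

$379.96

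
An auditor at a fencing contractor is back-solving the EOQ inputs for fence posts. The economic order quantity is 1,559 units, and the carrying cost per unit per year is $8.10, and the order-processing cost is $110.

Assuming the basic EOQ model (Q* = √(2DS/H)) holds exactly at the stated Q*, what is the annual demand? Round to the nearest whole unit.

89,486 units per year

From Q* = √(2DS/H) ⇒ Q*² = 2DS/H.
D = Q²H / (2S) = 1,559² × 8.1 / (2 × 110) = 89,485.89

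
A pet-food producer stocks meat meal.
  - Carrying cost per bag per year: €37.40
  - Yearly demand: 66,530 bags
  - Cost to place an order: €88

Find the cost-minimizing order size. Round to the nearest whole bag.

Optimal lot size Q* = (2 × 66,530 × €88 / €37.4)^½ ≈ 559.54

560 bags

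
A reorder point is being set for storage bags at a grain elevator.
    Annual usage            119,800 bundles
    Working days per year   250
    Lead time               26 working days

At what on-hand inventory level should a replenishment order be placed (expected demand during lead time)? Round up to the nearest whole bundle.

Daily demand d = 119,800 / 250 = 479.200 bundles/day
Demand during lead time = 479.200 × 26 = 12,459.20
Reorder point = 12,459.20 → round up

12,460 bundles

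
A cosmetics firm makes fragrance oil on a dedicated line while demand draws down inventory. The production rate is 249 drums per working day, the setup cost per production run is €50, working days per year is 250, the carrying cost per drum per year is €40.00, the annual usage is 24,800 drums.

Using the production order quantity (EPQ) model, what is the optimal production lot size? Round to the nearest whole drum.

321 drums

d = 24,800/250 = 99.2000 drums/day;  effective holding cost H(1 − d/p) = 40·(1 − 99.2000/249) = 24.06426
Q* = √(2DS / H_eff) = √(2·24,800·50 / 24.06426) ≈ 321.03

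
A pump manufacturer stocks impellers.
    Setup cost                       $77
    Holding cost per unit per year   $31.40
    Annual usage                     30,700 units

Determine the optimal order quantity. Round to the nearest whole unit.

2DS/H = 2·30,700·77/31.4 = 150,566.88
EOQ = √150,566.88 ≈ 388.03

388 units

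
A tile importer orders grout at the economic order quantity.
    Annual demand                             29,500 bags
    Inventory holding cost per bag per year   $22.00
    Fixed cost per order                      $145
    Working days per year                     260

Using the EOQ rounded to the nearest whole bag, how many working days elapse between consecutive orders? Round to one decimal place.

Q* = √(2·D·S / H) = √(2·29,500·145 / 22) = √388,863.6 ≈ 623.59 → Q = 624 bags
Cycle time = (working days × Q)/D = (260 × 624) / 29,500 = 5.500 days

5.5 days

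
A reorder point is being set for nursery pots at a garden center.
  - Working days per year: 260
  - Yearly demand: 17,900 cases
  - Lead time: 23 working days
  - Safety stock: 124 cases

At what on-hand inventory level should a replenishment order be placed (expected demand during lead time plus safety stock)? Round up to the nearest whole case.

Daily demand d = 17,900 / 260 = 68.846 cases/day
Demand during lead time = 68.846 × 23 = 1,583.46
Reorder point = 1,583.46 + 124 = 1,707.46 → round up

1,708 cases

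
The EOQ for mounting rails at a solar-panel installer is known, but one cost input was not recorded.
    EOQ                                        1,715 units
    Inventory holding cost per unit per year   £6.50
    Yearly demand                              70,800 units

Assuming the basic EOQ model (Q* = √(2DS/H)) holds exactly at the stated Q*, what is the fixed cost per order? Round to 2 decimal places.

£135.01

Since Q* = (2DS/H)^½, squaring gives Q*²·H = 2DS.
S = Q²H / (2D) = 1,715² × 6.5 / (2 × 70,800) = 135.0139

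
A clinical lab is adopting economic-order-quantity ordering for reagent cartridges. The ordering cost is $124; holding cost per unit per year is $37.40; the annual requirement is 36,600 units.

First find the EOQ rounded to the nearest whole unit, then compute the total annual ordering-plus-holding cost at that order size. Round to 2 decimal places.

Optimal lot size Q* = (2 × 36,600 × $124 / $37.4)^½ ≈ 492.64 → Q = 493 units
Ordering: D/Q × S = 36,600/493 × $124 = $9,205.68
Holding:  Q/2 × H = 493/2 × $37.4 = $9,219.10
Total = $9,205.68 + $9,219.10 = $18,424.78

$18,424.78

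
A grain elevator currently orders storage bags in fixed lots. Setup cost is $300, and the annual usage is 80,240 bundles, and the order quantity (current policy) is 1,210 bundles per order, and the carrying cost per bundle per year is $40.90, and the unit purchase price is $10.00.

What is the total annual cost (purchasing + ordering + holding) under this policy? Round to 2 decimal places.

$847,038.71

Ordering: D/Q × S = 80,240/1,210 × $300 = $19,894.21
Holding:  Q/2 × H = 1,210/2 × $40.9 = $24,744.50
Purchase cost = D·C = 80,240 × 10 = $802,400.00
Total = $19,894.21 + $24,744.50 + $802,400.00 = $847,038.71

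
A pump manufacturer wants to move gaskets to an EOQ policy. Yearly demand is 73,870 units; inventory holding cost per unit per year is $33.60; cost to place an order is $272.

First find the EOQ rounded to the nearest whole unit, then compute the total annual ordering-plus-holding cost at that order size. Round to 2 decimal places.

$36,745.42

2DS/H = 2·73,870·272/33.6 = 1,195,990.48
EOQ = √1,195,990.48 ≈ 1,093.61 → Q = 1,094 units
Ordering: D/Q × S = 73,870/1,094 × $272 = $18,366.22
Holding:  Q/2 × H = 1,094/2 × $33.6 = $18,379.20
Total = $18,366.22 + $18,379.20 = $36,745.42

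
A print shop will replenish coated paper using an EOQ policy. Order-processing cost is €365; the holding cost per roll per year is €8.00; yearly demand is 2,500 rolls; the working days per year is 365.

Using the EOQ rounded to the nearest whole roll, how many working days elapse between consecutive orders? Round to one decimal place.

Optimal lot size Q* = (2 × 2,500 × €365 / €8)^½ ≈ 477.62 → Q = 478 rolls
Days between orders = 365 / (D/Q) = 365 / 5.230 ≈ 69.788

69.8 days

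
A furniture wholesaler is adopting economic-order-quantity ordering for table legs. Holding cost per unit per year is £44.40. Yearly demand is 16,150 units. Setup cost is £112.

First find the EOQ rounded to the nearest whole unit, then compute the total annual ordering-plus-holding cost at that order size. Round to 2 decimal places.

EOQ = √(2DS/H) = √(2 × 16,150 × 112 / 44.4)
    = √(81,477.48) ≈ 285.44 → Q = 285 units
Annual ordering cost = (D/Q)·S = (16,150/285) × 112 = £6,346.67
Annual holding cost  = (Q/2)·H = (285/2) × 44.4 = £6,327.00
Total = £6,346.67 + £6,327.00 = £12,673.67

£12,673.67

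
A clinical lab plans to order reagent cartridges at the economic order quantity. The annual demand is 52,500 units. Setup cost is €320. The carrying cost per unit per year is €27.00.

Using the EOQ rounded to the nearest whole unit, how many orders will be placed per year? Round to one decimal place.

Q* = √(2·D·S / H) = √(2·52,500·320 / 27) = √1,244,444.4 ≈ 1,115.55 → Q = 1,116
N = D/Q = 52,500/1,116 ≈ 47.043 orders/yr

47.0 orders per year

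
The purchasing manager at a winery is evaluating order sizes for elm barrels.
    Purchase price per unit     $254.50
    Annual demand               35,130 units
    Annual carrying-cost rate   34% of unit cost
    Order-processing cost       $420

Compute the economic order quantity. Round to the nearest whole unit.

Carrying cost H = $254.5 × 34% = $86.5300/unit/yr
Optimal lot size Q* = (2 × 35,130 × $420 / $86.53)^½ ≈ 583.98

584 units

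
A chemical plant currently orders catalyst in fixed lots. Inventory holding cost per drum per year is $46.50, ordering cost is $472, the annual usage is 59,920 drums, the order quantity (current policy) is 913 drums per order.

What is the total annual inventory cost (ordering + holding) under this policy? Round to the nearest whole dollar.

Annual ordering cost = (D/Q)·S = (59,920/913) × 472 = $30,977.26
Annual holding cost  = (Q/2)·H = (913/2) × 46.5 = $21,227.25
Total = $30,977.26 + $21,227.25 = $52,204.51

$52,205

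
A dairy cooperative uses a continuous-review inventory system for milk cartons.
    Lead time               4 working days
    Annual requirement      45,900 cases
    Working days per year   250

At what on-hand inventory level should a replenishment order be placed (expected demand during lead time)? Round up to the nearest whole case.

735 cases

Daily demand d = 45,900 / 250 = 183.600 cases/day
Demand during lead time = 183.600 × 4 = 734.40
Reorder point = 734.40 → round up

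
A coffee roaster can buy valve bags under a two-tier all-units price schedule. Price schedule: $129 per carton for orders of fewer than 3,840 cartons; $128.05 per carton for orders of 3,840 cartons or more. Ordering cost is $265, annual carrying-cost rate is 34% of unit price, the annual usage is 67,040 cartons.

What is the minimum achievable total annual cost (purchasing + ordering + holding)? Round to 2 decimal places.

$8,672,689.50

H₁ = 34%×$129 = $43.8600;  H₂ = 34%×$128.05 = $43.5370
EOQ₁ = √(2×67,040×265/43.8600) = 900.06  (< 3,840, feasible at tier 1)
EOQ₂ = √(2×67,040×265/43.5370) = 903.39  (< 3,840 → use Q = 3,840 at tier-2 price)
TC(tier 1 (EOQ₁), Q≈900.1) = $8,687,636.56
TC(tier 2, Q≈3,840.0) = $8,672,689.50
Minimum at tier 2: $8,672,689.50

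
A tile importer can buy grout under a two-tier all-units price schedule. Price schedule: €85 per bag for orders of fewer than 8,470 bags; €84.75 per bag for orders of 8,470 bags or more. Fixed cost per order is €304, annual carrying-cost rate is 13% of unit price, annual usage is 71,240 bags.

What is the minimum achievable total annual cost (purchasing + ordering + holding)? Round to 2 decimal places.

€6,077,277.36

H₁ = 13%×€85 = €11.0500;  H₂ = 13%×€84.75 = €11.0175
EOQ₁ = √(2×71,240×304/11.0500) = 1,979.85  (< 8,470, feasible at tier 1)
EOQ₂ = √(2×71,240×304/11.0175) = 1,982.77  (< 8,470 → use Q = 8,470 at tier-2 price)
TC(tier 1 (EOQ₁), Q≈1,979.9) = €6,077,277.36
TC(tier 2, Q≈8,470.0) = €6,086,806.01
Minimum at tier 1 (EOQ₁): €6,077,277.36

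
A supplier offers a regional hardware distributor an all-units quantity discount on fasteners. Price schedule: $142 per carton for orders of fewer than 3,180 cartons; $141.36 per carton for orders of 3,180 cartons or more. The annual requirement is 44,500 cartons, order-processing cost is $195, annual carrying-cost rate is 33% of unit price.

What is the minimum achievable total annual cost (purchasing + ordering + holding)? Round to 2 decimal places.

H₁ = 33%×$142 = $46.8600;  H₂ = 33%×$141.36 = $46.6488
EOQ₁ = √(2×44,500×195/46.8600) = 608.57  (< 3,180, feasible at tier 1)
EOQ₂ = √(2×44,500×195/46.6488) = 609.95  (< 3,180 → use Q = 3,180 at tier-2 price)
TC(tier 1 (EOQ₁), Q≈608.6) = $6,347,517.63
TC(tier 2, Q≈3,180.0) = $6,367,420.37
Minimum at tier 1 (EOQ₁): $6,347,517.63

$6,347,517.63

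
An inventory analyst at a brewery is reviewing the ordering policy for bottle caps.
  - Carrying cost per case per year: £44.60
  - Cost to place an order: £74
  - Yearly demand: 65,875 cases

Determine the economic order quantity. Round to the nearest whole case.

468 cases

EOQ = √(2DS/H) = √(2 × 65,875 × 74 / 44.6)
    = √(218,598.65) ≈ 467.55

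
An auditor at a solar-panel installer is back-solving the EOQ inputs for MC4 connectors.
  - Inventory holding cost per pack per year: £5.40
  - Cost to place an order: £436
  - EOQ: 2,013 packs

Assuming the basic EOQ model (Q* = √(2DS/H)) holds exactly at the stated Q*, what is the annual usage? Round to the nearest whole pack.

EOQ relation: Q² = 2DS/H, so rearrange for the unknown.
D = Q²H / (2S) = 2,013² × 5.4 / (2 × 436) = 25,093.71

25,094 packs per year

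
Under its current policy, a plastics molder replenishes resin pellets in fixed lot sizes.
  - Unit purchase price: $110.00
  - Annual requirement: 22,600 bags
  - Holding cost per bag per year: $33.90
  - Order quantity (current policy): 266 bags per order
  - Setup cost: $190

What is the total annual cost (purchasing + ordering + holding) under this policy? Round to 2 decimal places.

Annual ordering cost = (D/Q)·S = (22,600/266) × 190 = $16,142.86
Annual holding cost  = (Q/2)·H = (266/2) × 33.9 = $4,508.70
Purchase cost = D·C = 22,600 × 110 = $2,486,000.00
Total = $16,142.86 + $4,508.70 + $2,486,000.00 = $2,506,651.56

$2,506,651.56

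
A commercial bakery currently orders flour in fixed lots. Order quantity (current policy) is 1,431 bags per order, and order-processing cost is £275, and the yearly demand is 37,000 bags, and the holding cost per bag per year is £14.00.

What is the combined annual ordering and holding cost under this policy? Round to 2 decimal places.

£17,127.41

Annual ordering cost = (D/Q)·S = (37,000/1,431) × 275 = £7,110.41
Annual holding cost  = (Q/2)·H = (1,431/2) × 14 = £10,017.00
Total = £7,110.41 + £10,017.00 = £17,127.41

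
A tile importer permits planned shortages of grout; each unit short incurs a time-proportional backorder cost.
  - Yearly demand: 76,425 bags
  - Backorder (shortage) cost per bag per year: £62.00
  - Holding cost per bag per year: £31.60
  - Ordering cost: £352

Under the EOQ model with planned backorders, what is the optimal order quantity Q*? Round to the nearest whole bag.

Q* = √(2DS/H) · √((H + b)/b)
   = √(2 × 76,425 × 352 / 31.6) · √((31.6 + 62) / 62)
   = 1,304.850 × 1.2287 ≈ 1,603.25

1,603 bags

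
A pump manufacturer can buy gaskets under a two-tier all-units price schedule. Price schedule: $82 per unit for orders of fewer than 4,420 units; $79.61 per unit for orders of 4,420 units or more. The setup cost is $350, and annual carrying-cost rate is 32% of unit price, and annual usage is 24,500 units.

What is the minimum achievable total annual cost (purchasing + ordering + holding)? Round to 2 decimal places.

$2,008,685.24

H₁ = 32%×$82 = $26.2400;  H₂ = 32%×$79.61 = $25.4752
EOQ₁ = √(2×24,500×350/26.2400) = 808.44  (< 4,420, feasible at tier 1)
EOQ₂ = √(2×24,500×350/25.4752) = 820.49  (< 4,420 → use Q = 4,420 at tier-2 price)
TC(tier 1 (EOQ₁), Q≈808.4) = $2,030,213.58
TC(tier 2, Q≈4,420.0) = $2,008,685.24
Minimum at tier 2: $2,008,685.24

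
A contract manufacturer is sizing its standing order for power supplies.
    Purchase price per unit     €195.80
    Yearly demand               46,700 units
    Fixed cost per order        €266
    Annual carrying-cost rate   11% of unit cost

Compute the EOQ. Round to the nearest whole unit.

H = i·C = 0.11 × €195.8 = €21.5380 per unit-year
Q* = √(2·D·S / H) = √(2·46,700·266 / 21.538) = √1,153,514.7 ≈ 1,074.02

1,074 units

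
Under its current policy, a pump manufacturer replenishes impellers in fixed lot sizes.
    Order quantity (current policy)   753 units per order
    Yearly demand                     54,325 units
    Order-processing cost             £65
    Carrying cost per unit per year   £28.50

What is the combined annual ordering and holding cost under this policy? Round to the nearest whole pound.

Annual ordering cost = (D/Q)·S = (54,325/753) × 65 = £4,689.41
Annual holding cost  = (Q/2)·H = (753/2) × 28.5 = £10,730.25
Total = £4,689.41 + £10,730.25 = £15,419.66

£15,420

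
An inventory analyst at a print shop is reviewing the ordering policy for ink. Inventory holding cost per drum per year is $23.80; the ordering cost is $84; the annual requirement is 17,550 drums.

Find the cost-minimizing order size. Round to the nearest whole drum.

352 drums

Optimal lot size Q* = (2 × 17,550 × $84 / $23.8)^½ ≈ 351.97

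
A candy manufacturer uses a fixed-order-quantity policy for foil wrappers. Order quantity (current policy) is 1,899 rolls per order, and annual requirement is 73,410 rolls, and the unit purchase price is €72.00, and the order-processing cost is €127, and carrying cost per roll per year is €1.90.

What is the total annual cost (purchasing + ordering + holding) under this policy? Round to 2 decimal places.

€5,292,233.51

Orders/yr = 73,410/1,899 = 38.657; ordering cost = 38.657 × €127 = €4,909.46
Average inventory = 1,899/2 = 949.5; holding cost = 949.5 × €1.9 = €1,804.05
Purchase cost = D·C = 73,410 × 72 = €5,285,520.00
Total = €4,909.46 + €1,804.05 + €5,285,520.00 = €5,292,233.51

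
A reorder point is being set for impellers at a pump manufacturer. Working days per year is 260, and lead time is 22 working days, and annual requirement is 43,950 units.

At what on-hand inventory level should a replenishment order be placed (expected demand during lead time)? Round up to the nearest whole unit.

Daily demand d = 43,950 / 260 = 169.038 units/day
Demand during lead time = 169.038 × 22 = 3,718.85
Reorder point = 3,718.85 → round up

3,719 units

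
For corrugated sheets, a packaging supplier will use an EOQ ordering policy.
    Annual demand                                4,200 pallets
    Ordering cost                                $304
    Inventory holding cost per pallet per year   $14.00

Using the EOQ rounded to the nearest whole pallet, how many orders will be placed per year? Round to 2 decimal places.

Optimal lot size Q* = (2 × 4,200 × $304 / $14)^½ ≈ 427.08 → Q = 427
Orders per year = D/Q = 4,200 / 427 = 9.836

9.84 orders per year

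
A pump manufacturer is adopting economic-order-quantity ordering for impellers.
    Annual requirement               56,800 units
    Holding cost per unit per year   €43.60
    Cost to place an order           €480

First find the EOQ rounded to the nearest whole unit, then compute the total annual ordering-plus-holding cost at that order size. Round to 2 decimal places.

€48,758.80

Q* = √(2·D·S / H) = √(2·56,800·480 / 43.6) = √1,250,642.2 ≈ 1,118.32 → Q = 1,118 units
Orders/yr = 56,800/1,118 = 50.805; ordering cost = 50.805 × €480 = €24,386.40
Average inventory = 1,118/2 = 559; holding cost = 559 × €43.6 = €24,372.40
Total = €24,386.40 + €24,372.40 = €48,758.80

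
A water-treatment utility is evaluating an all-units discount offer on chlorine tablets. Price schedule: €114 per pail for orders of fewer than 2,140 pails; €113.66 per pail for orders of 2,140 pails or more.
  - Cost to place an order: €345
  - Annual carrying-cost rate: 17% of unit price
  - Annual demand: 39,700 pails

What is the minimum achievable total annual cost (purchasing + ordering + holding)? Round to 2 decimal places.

H₁ = 17%×€114 = €19.3800;  H₂ = 17%×€113.66 = €19.3222
EOQ₁ = √(2×39,700×345/19.3800) = 1,188.89  (< 2,140, feasible at tier 1)
EOQ₂ = √(2×39,700×345/19.3222) = 1,190.67  (< 2,140 → use Q = 2,140 at tier-2 price)
TC(tier 1 (EOQ₁), Q≈1,188.9) = €4,548,840.75
TC(tier 2, Q≈2,140.0) = €4,539,376.99
Minimum at tier 2: €4,539,376.99

€4,539,376.99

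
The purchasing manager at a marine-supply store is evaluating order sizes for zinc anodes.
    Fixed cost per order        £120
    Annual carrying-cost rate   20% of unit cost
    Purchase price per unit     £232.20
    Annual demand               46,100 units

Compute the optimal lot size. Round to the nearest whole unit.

488 units

Holding cost per unit per year: H = 20% × £232.2 = £46.4400
Q* = √(2·D·S / H) = √(2·46,100·120 / 46.44) = √238,242.9 ≈ 488.10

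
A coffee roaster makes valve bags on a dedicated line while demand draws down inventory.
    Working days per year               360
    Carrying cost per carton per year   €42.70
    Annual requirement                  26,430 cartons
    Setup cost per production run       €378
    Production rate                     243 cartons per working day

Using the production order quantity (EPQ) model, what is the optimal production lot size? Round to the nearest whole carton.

d = 26,430/360 = 73.4167 cartons/day;  effective holding cost H(1 − d/p) = 42.7·(1 − 73.4167/243) = 29.79921
Q* = √(2DS / H_eff) = √(2·26,430·378 / 29.79921) ≈ 818.86

819 cartons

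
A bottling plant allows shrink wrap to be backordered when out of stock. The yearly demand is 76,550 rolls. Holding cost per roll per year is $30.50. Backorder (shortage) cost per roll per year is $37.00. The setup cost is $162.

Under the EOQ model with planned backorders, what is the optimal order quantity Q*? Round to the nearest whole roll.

1,218 rolls

Q* = √(2DS/H) · √((H + b)/b)
   = √(2 × 76,550 × 162 / 30.5) · √((30.5 + 37) / 37)
   = 901.769 × 1.3507 ≈ 1,218.00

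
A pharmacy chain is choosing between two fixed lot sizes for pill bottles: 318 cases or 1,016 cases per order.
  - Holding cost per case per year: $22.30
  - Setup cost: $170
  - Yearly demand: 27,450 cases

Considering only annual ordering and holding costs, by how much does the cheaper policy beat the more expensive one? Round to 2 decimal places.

$2,298.82

For each Q, cost = (D/Q)·S + (Q/2)·H.
TC(318) = (27,450/318)×170 + (318/2)×22.3 = $18,220.23
TC(1,016) = (27,450/1,016)×170 + (1,016/2)×22.3 = $15,921.41
|ΔTC| = |$18,220.23 − $15,921.41| = $2,298.82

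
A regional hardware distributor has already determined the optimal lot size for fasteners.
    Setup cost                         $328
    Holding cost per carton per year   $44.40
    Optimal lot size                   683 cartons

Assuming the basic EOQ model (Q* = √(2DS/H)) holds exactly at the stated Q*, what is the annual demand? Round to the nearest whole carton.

31,573 cartons per year

From Q* = √(2DS/H) ⇒ Q*² = 2DS/H.
D = Q²H / (2S) = 683² × 44.4 / (2 × 328) = 31,573.34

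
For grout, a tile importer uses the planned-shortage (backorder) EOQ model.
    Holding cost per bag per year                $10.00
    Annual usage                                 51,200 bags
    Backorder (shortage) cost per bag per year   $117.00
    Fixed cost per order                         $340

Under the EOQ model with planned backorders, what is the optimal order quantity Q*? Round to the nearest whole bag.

Q* = √(2DS/H) · √((H + b)/b)
   = √(2 × 51,200 × 340 / 10) · √((10 + 117) / 117)
   = 1,865.905 × 1.0419 ≈ 1,944.01

1,944 bags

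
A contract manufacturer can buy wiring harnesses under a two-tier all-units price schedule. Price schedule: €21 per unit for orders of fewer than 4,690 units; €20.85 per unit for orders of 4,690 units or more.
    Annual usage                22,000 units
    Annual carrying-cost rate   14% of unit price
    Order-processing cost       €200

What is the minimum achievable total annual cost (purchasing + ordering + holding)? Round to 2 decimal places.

€466,483.22

H₁ = 14%×€21 = €2.9400;  H₂ = 14%×€20.85 = €2.9190
EOQ₁ = √(2×22,000×200/2.9400) = 1,730.09  (< 4,690, feasible at tier 1)
EOQ₂ = √(2×22,000×200/2.9190) = 1,736.30  (< 4,690 → use Q = 4,690 at tier-2 price)
TC(tier 1 (EOQ₁), Q≈1,730.1) = €467,086.45
TC(tier 2, Q≈4,690.0) = €466,483.22
Minimum at tier 2: €466,483.22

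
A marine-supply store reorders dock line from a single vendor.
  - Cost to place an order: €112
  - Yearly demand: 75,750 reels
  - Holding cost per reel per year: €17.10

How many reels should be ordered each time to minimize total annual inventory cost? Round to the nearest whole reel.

996 reels

2DS/H = 2·75,750·112/17.1 = 992,280.70
EOQ = √992,280.70 ≈ 996.13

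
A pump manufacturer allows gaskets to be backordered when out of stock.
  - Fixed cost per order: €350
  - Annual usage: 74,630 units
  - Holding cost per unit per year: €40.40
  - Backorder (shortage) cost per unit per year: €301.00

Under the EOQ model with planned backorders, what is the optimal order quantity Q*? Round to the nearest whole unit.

1,211 units

Q* = √(2DS/H) · √((H + b)/b)
   = √(2 × 74,630 × 350 / 40.4) · √((40.4 + 301) / 301)
   = 1,137.143 × 1.0650 ≈ 1,211.05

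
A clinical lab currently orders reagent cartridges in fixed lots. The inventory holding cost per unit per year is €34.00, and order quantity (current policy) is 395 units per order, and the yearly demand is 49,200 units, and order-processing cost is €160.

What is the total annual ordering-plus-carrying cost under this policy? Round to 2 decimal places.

Ordering: D/Q × S = 49,200/395 × €160 = €19,929.11
Holding:  Q/2 × H = 395/2 × €34 = €6,715.00
Total = €19,929.11 + €6,715.00 = €26,644.11

€26,644.11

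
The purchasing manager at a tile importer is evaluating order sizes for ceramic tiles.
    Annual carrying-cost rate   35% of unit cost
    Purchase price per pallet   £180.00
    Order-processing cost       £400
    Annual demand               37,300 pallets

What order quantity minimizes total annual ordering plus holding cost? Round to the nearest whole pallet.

688 pallets

H = i·C = 0.35 × £180 = £63.0000 per pallet-year
2DS/H = 2·37,300·400/63 = 473,650.79
EOQ = √473,650.79 ≈ 688.22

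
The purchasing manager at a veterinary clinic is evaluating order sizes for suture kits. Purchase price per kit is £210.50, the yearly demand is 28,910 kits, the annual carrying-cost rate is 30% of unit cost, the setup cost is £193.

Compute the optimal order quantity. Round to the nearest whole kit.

Carrying cost H = £210.5 × 30% = £63.1500/kit/yr
2DS/H = 2·28,910·193/63.15 = 176,710.37
EOQ = √176,710.37 ≈ 420.37

420 kits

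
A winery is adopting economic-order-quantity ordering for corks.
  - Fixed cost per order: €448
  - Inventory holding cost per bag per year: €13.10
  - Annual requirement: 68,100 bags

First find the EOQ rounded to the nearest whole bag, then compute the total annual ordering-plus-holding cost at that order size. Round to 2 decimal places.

€28,272.43

2DS/H = 2·68,100·448/13.1 = 4,657,832.06
EOQ = √4,657,832.06 ≈ 2,158.20 → Q = 2,158 bags
Orders/yr = 68,100/2,158 = 31.557; ordering cost = 31.557 × €448 = €14,137.53
Average inventory = 2,158/2 = 1079; holding cost = 1079 × €13.1 = €14,134.90
Total = €14,137.53 + €14,134.90 = €28,272.43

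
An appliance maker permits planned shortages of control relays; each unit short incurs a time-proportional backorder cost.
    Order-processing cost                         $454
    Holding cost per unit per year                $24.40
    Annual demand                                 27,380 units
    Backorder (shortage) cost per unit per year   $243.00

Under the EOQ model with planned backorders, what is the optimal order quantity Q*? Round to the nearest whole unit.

Q* = √(2DS/H) · √((H + b)/b)
   = √(2 × 27,380 × 454 / 24.4) · √((24.4 + 243) / 243)
   = 1,009.403 × 1.0490 ≈ 1,058.87

1,059 units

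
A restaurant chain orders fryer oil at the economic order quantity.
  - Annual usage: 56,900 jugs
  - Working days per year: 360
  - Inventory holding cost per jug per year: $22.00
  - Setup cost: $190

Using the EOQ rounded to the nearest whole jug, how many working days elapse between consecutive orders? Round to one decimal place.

6.3 days

Optimal lot size Q* = (2 × 56,900 × $190 / $22)^½ ≈ 991.37 → Q = 991 jugs
Days between orders = 360 / (D/Q) = 360 / 57.417 ≈ 6.270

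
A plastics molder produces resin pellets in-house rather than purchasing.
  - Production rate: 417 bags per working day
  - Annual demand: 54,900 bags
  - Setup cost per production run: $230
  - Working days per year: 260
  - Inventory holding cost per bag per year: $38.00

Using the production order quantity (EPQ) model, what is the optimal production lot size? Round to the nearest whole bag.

1,160 bags

Daily demand d = 54,900/260 = 211.154; p = 417; 1 − d/p = 0.49364
EPQ = √(2DS / (H(1 − d/p)))
    = √(2 × 54,900 × 230 / (38 × 0.49364)) ≈ 1,160.30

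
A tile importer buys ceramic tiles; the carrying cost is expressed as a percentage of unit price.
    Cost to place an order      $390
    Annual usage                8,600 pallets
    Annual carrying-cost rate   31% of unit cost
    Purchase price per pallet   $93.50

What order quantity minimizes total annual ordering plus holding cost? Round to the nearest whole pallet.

Carrying cost H = $93.5 × 31% = $28.9850/pallet/yr
Q* = √(2·D·S / H) = √(2·8,600·390 / 28.985) = √231,430.1 ≈ 481.07

481 pallets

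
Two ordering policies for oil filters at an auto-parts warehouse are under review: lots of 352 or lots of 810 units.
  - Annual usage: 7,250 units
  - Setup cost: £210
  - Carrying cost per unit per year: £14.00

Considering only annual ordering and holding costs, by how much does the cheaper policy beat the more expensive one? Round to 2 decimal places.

£760.35

Annual cost at Q: ordering D·S/Q plus holding Q·H/2.
TC(352) = (7,250/352)×210 + (352/2)×14 = £6,789.28
TC(810) = (7,250/810)×210 + (810/2)×14 = £7,549.63
|ΔTC| = |£6,789.28 − £7,549.63| = £760.35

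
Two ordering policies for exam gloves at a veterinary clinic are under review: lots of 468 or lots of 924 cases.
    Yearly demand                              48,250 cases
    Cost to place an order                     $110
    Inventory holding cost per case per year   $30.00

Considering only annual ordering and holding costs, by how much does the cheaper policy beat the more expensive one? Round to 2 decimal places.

TC(Q) = (D/Q)S + (Q/2)H
TC(468) = (48,250/468)×110 + (468/2)×30 = $18,360.81
TC(924) = (48,250/924)×110 + (924/2)×30 = $19,604.05
|ΔTC| = |$18,360.81 − $19,604.05| = $1,243.24

$1,243.24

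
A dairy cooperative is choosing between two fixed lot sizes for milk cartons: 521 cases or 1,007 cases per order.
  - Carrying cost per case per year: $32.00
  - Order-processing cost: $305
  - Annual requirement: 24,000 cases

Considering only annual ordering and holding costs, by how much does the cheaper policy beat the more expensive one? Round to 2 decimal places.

$995.21

TC(Q) = (D/Q)S + (Q/2)H
TC(521) = (24,000/521)×305 + (521/2)×32 = $22,385.90
TC(1,007) = (24,000/1,007)×305 + (1,007/2)×32 = $23,381.12
|ΔTC| = |$22,385.90 − $23,381.12| = $995.21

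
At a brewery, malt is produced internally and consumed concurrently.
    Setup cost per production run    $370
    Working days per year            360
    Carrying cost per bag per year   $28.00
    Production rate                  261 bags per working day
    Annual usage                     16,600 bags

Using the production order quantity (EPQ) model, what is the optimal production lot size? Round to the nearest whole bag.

d = 16,600/360 = 46.1111 bags/day;  effective holding cost H(1 − d/p) = 28·(1 − 46.1111/261) = 23.05321
Q* = √(2DS / H_eff) = √(2·16,600·370 / 23.05321) ≈ 729.97

730 bags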